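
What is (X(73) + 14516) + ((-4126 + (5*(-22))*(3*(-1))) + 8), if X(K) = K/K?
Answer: 10729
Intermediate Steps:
X(K) = 1
(X(73) + 14516) + ((-4126 + (5*(-22))*(3*(-1))) + 8) = (1 + 14516) + ((-4126 + (5*(-22))*(3*(-1))) + 8) = 14517 + ((-4126 - 110*(-3)) + 8) = 14517 + ((-4126 + 330) + 8) = 14517 + (-3796 + 8) = 14517 - 3788 = 10729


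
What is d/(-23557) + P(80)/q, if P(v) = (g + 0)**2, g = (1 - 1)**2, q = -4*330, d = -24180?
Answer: 24180/23557 ≈ 1.0264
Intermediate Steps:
q = -1320
g = 0 (g = 0**2 = 0)
P(v) = 0 (P(v) = (0 + 0)**2 = 0**2 = 0)
d/(-23557) + P(80)/q = -24180/(-23557) + 0/(-1320) = -24180*(-1/23557) + 0*(-1/1320) = 24180/23557 + 0 = 24180/23557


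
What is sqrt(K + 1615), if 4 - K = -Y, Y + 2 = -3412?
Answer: I*sqrt(1795) ≈ 42.367*I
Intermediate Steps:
Y = -3414 (Y = -2 - 3412 = -3414)
K = -3410 (K = 4 - (-1)*(-3414) = 4 - 1*3414 = 4 - 3414 = -3410)
sqrt(K + 1615) = sqrt(-3410 + 1615) = sqrt(-1795) = I*sqrt(1795)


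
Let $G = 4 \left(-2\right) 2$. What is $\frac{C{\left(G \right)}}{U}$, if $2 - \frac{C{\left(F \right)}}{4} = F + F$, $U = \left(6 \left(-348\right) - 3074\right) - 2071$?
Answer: $- \frac{136}{7233} \approx -0.018803$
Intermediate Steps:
$G = -16$ ($G = \left(-8\right) 2 = -16$)
$U = -7233$ ($U = \left(-2088 - 3074\right) - 2071 = -5162 - 2071 = -7233$)
$C{\left(F \right)} = 8 - 8 F$ ($C{\left(F \right)} = 8 - 4 \left(F + F\right) = 8 - 4 \cdot 2 F = 8 - 8 F$)
$\frac{C{\left(G \right)}}{U} = \frac{8 - -128}{-7233} = \left(8 + 128\right) \left(- \frac{1}{7233}\right) = 136 \left(- \frac{1}{7233}\right) = - \frac{136}{7233}$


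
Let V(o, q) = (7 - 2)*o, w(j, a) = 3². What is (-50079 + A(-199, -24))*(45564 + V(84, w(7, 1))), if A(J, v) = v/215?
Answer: -495110141856/215 ≈ -2.3028e+9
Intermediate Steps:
w(j, a) = 9
V(o, q) = 5*o
A(J, v) = v/215 (A(J, v) = v*(1/215) = v/215)
(-50079 + A(-199, -24))*(45564 + V(84, w(7, 1))) = (-50079 + (1/215)*(-24))*(45564 + 5*84) = (-50079 - 24/215)*(45564 + 420) = -10767009/215*45984 = -495110141856/215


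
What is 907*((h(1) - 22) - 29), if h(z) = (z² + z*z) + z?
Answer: -43536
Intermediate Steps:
h(z) = z + 2*z² (h(z) = (z² + z²) + z = 2*z² + z = z + 2*z²)
907*((h(1) - 22) - 29) = 907*((1*(1 + 2*1) - 22) - 29) = 907*((1*(1 + 2) - 22) - 29) = 907*((1*3 - 22) - 29) = 907*((3 - 22) - 29) = 907*(-19 - 29) = 907*(-48) = -43536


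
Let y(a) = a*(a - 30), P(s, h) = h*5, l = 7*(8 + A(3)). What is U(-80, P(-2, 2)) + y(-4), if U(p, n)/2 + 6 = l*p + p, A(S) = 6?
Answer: -15716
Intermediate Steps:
l = 98 (l = 7*(8 + 6) = 7*14 = 98)
P(s, h) = 5*h
U(p, n) = -12 + 198*p (U(p, n) = -12 + 2*(98*p + p) = -12 + 2*(99*p) = -12 + 198*p)
y(a) = a*(-30 + a)
U(-80, P(-2, 2)) + y(-4) = (-12 + 198*(-80)) - 4*(-30 - 4) = (-12 - 15840) - 4*(-34) = -15852 + 136 = -15716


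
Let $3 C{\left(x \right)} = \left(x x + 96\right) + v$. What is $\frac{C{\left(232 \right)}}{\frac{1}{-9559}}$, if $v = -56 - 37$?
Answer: $- \frac{514532293}{3} \approx -1.7151 \cdot 10^{8}$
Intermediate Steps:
$v = -93$
$C{\left(x \right)} = 1 + \frac{x^{2}}{3}$ ($C{\left(x \right)} = \frac{\left(x x + 96\right) - 93}{3} = \frac{\left(x^{2} + 96\right) - 93}{3} = \frac{\left(96 + x^{2}\right) - 93}{3} = \frac{3 + x^{2}}{3} = 1 + \frac{x^{2}}{3}$)
$\frac{C{\left(232 \right)}}{\frac{1}{-9559}} = \frac{1 + \frac{232^{2}}{3}}{\frac{1}{-9559}} = \frac{1 + \frac{1}{3} \cdot 53824}{- \frac{1}{9559}} = \left(1 + \frac{53824}{3}\right) \left(-9559\right) = \frac{53827}{3} \left(-9559\right) = - \frac{514532293}{3}$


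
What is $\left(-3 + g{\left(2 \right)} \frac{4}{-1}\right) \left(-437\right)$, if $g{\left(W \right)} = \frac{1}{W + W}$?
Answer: $1748$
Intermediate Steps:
$g{\left(W \right)} = \frac{1}{2 W}$
$\left(-3 + g{\left(2 \right)} \frac{4}{-1}\right) \left(-437\right) = \left(-3 + \frac{1}{2 \cdot 2} \frac{4}{-1}\right) \left(-437\right) = \left(-3 + \frac{1}{2} \cdot \frac{1}{2} \cdot 4 \left(-1\right)\right) \left(-437\right) = \left(-3 + \frac{1}{4} \left(-4\right)\right) \left(-437\right) = \left(-3 - 1\right) \left(-437\right) = \left(-4\right) \left(-437\right) = 1748$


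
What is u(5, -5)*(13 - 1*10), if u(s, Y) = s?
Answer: 15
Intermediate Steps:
u(5, -5)*(13 - 1*10) = 5*(13 - 1*10) = 5*(13 - 10) = 5*3 = 15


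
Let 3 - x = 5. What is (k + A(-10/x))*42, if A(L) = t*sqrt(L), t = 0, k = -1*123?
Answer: -5166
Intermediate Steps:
x = -2 (x = 3 - 1*5 = 3 - 5 = -2)
k = -123
A(L) = 0 (A(L) = 0*sqrt(L) = 0)
(k + A(-10/x))*42 = (-123 + 0)*42 = -123*42 = -5166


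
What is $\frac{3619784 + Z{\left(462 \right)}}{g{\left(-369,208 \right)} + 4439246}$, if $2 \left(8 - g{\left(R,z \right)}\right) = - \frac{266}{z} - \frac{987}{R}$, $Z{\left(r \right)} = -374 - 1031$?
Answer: $\frac{92572608336}{113573856479} \approx 0.81509$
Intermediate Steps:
$Z{\left(r \right)} = -1405$
$g{\left(R,z \right)} = 8 + \frac{133}{z} + \frac{987}{2 R}$ ($g{\left(R,z \right)} = 8 - \frac{- \frac{266}{z} - \frac{987}{R}}{2} = 8 - \frac{- \frac{987}{R} - \frac{266}{z}}{2} = 8 + \left(\frac{133}{z} + \frac{987}{2 R}\right) = 8 + \frac{133}{z} + \frac{987}{2 R}$)
$\frac{3619784 + Z{\left(462 \right)}}{g{\left(-369,208 \right)} + 4439246} = \frac{3619784 - 1405}{\left(8 + \frac{133}{208} + \frac{987}{2 \left(-369\right)}\right) + 4439246} = \frac{3618379}{\left(8 + 133 \cdot \frac{1}{208} + \frac{987}{2} \left(- \frac{1}{369}\right)\right) + 4439246} = \frac{3618379}{\left(8 + \frac{133}{208} - \frac{329}{246}\right) + 4439246} = \frac{3618379}{\frac{186815}{25584} + 4439246} = \frac{3618379}{\frac{113573856479}{25584}} = 3618379 \cdot \frac{25584}{113573856479} = \frac{92572608336}{113573856479}$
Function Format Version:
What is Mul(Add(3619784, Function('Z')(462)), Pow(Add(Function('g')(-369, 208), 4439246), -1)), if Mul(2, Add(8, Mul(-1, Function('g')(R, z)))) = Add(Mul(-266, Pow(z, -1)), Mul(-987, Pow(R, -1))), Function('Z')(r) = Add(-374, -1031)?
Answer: Rational(92572608336, 113573856479) ≈ 0.81509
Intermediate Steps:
Function('Z')(r) = -1405
Function('g')(R, z) = Add(8, Mul(133, Pow(z, -1)), Mul(Rational(987, 2), Pow(R, -1))) (Function('g')(R, z) = Add(8, Mul(Rational(-1, 2), Add(Mul(-266, Pow(z, -1)), Mul(-987, Pow(R, -1))))) = Add(8, Mul(Rational(-1, 2), Add(Mul(-987, Pow(R, -1)), Mul(-266, Pow(z, -1))))) = Add(8, Add(Mul(133, Pow(z, -1)), Mul(Rational(987, 2), Pow(R, -1)))) = Add(8, Mul(133, Pow(z, -1)), Mul(Rational(987, 2), Pow(R, -1))))
Mul(Add(3619784, Function('Z')(462)), Pow(Add(Function('g')(-369, 208), 4439246), -1)) = Mul(Add(3619784, -1405), Pow(Add(Add(8, Mul(133, Pow(208, -1)), Mul(Rational(987, 2), Pow(-369, -1))), 4439246), -1)) = Mul(3618379, Pow(Add(Add(8, Mul(133, Rational(1, 208)), Mul(Rational(987, 2), Rational(-1, 369))), 4439246), -1)) = Mul(3618379, Pow(Add(Add(8, Rational(133, 208), Rational(-329, 246)), 4439246), -1)) = Mul(3618379, Pow(Add(Rational(186815, 25584), 4439246), -1)) = Mul(3618379, Pow(Rational(113573856479, 25584), -1)) = Mul(3618379, Rational(25584, 113573856479)) = Rational(92572608336, 113573856479)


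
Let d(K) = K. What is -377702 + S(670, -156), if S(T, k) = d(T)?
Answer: -377032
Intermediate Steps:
S(T, k) = T
-377702 + S(670, -156) = -377702 + 670 = -377032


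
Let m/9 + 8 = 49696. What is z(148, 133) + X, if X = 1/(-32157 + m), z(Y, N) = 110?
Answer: 45653851/415035 ≈ 110.00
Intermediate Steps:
m = 447192 (m = -72 + 9*49696 = -72 + 447264 = 447192)
X = 1/415035 (X = 1/(-32157 + 447192) = 1/415035 ≈ 2.4094e-6)
z(148, 133) + X = 110 + 1/415035 = 45653851/415035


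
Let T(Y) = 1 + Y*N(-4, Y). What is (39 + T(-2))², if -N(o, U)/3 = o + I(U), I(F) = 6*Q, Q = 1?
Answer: 2704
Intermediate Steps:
I(F) = 6 (I(F) = 6*1 = 6)
N(o, U) = -18 - 3*o (N(o, U) = -3*(o + 6) = -3*(6 + o) = -18 - 3*o)
T(Y) = 1 - 6*Y (T(Y) = 1 + Y*(-18 - 3*(-4)) = 1 + Y*(-18 + 12) = 1 + Y*(-6) = 1 - 6*Y)
(39 + T(-2))² = (39 + (1 - 6*(-2)))² = (39 + (1 + 12))² = (39 + 13)² = 52² = 2704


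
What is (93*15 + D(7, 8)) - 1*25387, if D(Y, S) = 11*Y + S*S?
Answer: -23851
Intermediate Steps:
D(Y, S) = S² + 11*Y (D(Y, S) = 11*Y + S² = S² + 11*Y)
(93*15 + D(7, 8)) - 1*25387 = (93*15 + (8² + 11*7)) - 1*25387 = (1395 + (64 + 77)) - 25387 = (1395 + 141) - 25387 = 1536 - 25387 = -23851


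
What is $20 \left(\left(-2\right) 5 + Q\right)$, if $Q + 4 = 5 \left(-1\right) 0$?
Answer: $-280$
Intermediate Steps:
$Q = -4$ ($Q = -4 + 5 \left(-1\right) 0 = -4 - 0 = -4 + 0 = -4$)
$20 \left(\left(-2\right) 5 + Q\right) = 20 \left(\left(-2\right) 5 - 4\right) = 20 \left(-10 - 4\right) = 20 \left(-14\right) = -280$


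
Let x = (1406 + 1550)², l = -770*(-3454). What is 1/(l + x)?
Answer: 1/11397516 ≈ 8.7738e-8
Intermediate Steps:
l = 2659580
x = 8737936 (x = 2956² = 8737936)
1/(l + x) = 1/(2659580 + 8737936) = 1/11397516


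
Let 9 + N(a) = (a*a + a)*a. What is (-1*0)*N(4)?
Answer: 0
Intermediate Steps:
N(a) = -9 + a*(a + a²) (N(a) = -9 + (a*a + a)*a = -9 + (a² + a)*a = -9 + (a + a²)*a = -9 + a*(a + a²))
(-1*0)*N(4) = (-1*0)*(-9 + 4² + 4³) = 0*(-9 + 16 + 64) = 0*71 = 0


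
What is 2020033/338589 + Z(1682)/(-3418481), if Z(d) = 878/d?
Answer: 5807478616882622/973423913242869 ≈ 5.9660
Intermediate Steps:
2020033/338589 + Z(1682)/(-3418481) = 2020033/338589 + (878/1682)/(-3418481) = 2020033*(1/338589) + (878*(1/1682))*(-1/3418481) = 2020033/338589 + (439/841)*(-1/3418481) = 2020033/338589 - 439/2874942521 = 5807478616882622/973423913242869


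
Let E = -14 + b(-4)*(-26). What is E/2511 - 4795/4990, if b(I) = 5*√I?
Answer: -2422021/2505978 - 260*I/2511 ≈ -0.9665 - 0.10354*I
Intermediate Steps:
E = -14 - 260*I (E = -14 + (5*√(-4))*(-26) = -14 + (5*(2*I))*(-26) = -14 + (10*I)*(-26) = -14 - 260*I ≈ -14.0 - 260.0*I)
E/2511 - 4795/4990 = (-14 - 260*I)/2511 - 4795/4990 = (-14 - 260*I)*(1/2511) - 4795*1/4990 = (-14/2511 - 260*I/2511) - 959/998 = -2422021/2505978 - 260*I/2511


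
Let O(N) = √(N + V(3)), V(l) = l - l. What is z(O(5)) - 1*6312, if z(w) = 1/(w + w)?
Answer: -6312 + √5/10 ≈ -6311.8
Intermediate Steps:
V(l) = 0
O(N) = √N (O(N) = √(N + 0) = √N)
z(w) = 1/(2*w)
z(O(5)) - 1*6312 = 1/(2*(√5)) - 1*6312 = (√5/5)/2 - 6312 = √5/10 - 6312 = -6312 + √5/10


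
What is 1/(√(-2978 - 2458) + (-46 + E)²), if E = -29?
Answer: 625/3516229 - 2*I*√151/10548687 ≈ 0.00017775 - 2.3298e-6*I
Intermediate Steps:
1/(√(-2978 - 2458) + (-46 + E)²) = 1/(√(-2978 - 2458) + (-46 - 29)²) = 1/(√(-5436) + (-75)²) = 1/(6*I*√151 + 5625) = 1/(5625 + 6*I*√151)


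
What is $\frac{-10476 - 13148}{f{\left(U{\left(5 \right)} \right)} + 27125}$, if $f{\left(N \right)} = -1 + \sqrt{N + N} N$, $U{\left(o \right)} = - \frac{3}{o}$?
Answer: $- \frac{40048586000}{45981961027} - \frac{177180 i \sqrt{30}}{45981961027} \approx -0.87096 - 2.1105 \cdot 10^{-5} i$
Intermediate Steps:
$f{\left(N \right)} = -1 + \sqrt{2} N^{\frac{3}{2}}$ ($f{\left(N \right)} = -1 + \sqrt{2 N} N = -1 + \sqrt{2} \sqrt{N} N = -1 + \sqrt{2} N^{\frac{3}{2}}$)
$\frac{-10476 - 13148}{f{\left(U{\left(5 \right)} \right)} + 27125} = \frac{-10476 - 13148}{\left(-1 + \sqrt{2} \left(- \frac{3}{5}\right)^{\frac{3}{2}}\right) + 27125} = - \frac{23624}{\left(-1 + \sqrt{2} \left(\left(-3\right) \frac{1}{5}\right)^{\frac{3}{2}}\right) + 27125} = - \frac{23624}{\left(-1 + \sqrt{2} \left(- \frac{3}{5}\right)^{\frac{3}{2}}\right) + 27125} = - \frac{23624}{\left(-1 + \sqrt{2} \left(- \frac{3 i \sqrt{15}}{25}\right)\right) + 27125} = - \frac{23624}{\left(-1 - \frac{3 i \sqrt{30}}{25}\right) + 27125} = - \frac{23624}{27124 - \frac{3 i \sqrt{30}}{25}}$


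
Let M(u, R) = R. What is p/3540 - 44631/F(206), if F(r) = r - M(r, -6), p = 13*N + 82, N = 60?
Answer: -39452749/187620 ≈ -210.28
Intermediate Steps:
p = 862 (p = 13*60 + 82 = 780 + 82 = 862)
F(r) = 6 + r (F(r) = r - 1*(-6) = r + 6 = 6 + r)
p/3540 - 44631/F(206) = 862/3540 - 44631/(6 + 206) = 862*(1/3540) - 44631/212 = 431/1770 - 44631*1/212 = 431/1770 - 44631/212 = -39452749/187620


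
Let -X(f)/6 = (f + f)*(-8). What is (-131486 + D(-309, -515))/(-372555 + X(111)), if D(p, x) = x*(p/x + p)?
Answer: -27340/361899 ≈ -0.075546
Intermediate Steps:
X(f) = 96*f (X(f) = -6*(f + f)*(-8) = -6*2*f*(-8) = -(-96)*f = 96*f)
D(p, x) = x*(p + p/x)
(-131486 + D(-309, -515))/(-372555 + X(111)) = (-131486 - 309*(1 - 515))/(-372555 + 96*111) = (-131486 - 309*(-514))/(-372555 + 10656) = (-131486 + 158826)/(-361899) = 27340*(-1/361899) = -27340/361899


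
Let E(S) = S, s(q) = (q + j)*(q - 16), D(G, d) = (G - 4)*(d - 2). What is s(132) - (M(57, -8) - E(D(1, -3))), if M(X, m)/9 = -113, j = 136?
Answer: 32120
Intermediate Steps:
M(X, m) = -1017 (M(X, m) = 9*(-113) = -1017)
D(G, d) = (-4 + G)*(-2 + d)
s(q) = (-16 + q)*(136 + q) (s(q) = (q + 136)*(q - 16) = (136 + q)*(-16 + q) = (-16 + q)*(136 + q))
s(132) - (M(57, -8) - E(D(1, -3))) = (-2176 + 132**2 + 120*132) - (-1017 - (8 - 4*(-3) - 2*1 + 1*(-3))) = (-2176 + 17424 + 15840) - (-1017 - (8 + 12 - 2 - 3)) = 31088 - (-1017 - 1*15) = 31088 - (-1017 - 15) = 31088 - 1*(-1032) = 31088 + 1032 = 32120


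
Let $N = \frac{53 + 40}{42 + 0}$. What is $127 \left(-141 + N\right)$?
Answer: $- \frac{246761}{14} \approx -17626.0$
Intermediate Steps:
$N = \frac{31}{14}$ ($N = \frac{93}{42} = 93 \cdot \frac{1}{42} = \frac{31}{14} \approx 2.2143$)
$127 \left(-141 + N\right) = 127 \left(-141 + \frac{31}{14}\right) = 127 \left(- \frac{1943}{14}\right) = - \frac{246761}{14}$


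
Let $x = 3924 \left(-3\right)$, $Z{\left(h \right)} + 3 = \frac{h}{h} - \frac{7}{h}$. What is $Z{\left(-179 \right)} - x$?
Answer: $\frac{2106837}{179} \approx 11770.0$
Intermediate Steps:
$Z{\left(h \right)} = -2 - \frac{7}{h}$ ($Z{\left(h \right)} = -3 - \left(\frac{7}{h} - \frac{h}{h}\right) = -3 + \left(1 - \frac{7}{h}\right) = -2 - \frac{7}{h}$)
$x = -11772$
$Z{\left(-179 \right)} - x = \left(-2 - \frac{7}{-179}\right) - -11772 = \left(-2 - - \frac{7}{179}\right) + 11772 = \left(-2 + \frac{7}{179}\right) + 11772 = - \frac{351}{179} + 11772 = \frac{2106837}{179}$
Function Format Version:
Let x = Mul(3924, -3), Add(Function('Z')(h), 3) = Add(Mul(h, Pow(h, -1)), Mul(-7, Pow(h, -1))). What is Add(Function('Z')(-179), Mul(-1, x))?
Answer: Rational(2106837, 179) ≈ 11770.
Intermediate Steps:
Function('Z')(h) = Add(-2, Mul(-7, Pow(h, -1))) (Function('Z')(h) = Add(-3, Add(Mul(h, Pow(h, -1)), Mul(-7, Pow(h, -1)))) = Add(-3, Add(1, Mul(-7, Pow(h, -1)))) = Add(-2, Mul(-7, Pow(h, -1))))
x = -11772
Add(Function('Z')(-179), Mul(-1, x)) = Add(Add(-2, Mul(-7, Pow(-179, -1))), Mul(-1, -11772)) = Add(Add(-2, Mul(-7, Rational(-1, 179))), 11772) = Add(Add(-2, Rational(7, 179)), 11772) = Add(Rational(-351, 179), 11772) = Rational(2106837, 179)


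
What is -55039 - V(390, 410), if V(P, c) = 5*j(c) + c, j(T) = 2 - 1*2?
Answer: -55449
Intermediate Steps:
j(T) = 0 (j(T) = 2 - 2 = 0)
V(P, c) = c (V(P, c) = 5*0 + c = 0 + c = c)
-55039 - V(390, 410) = -55039 - 1*410 = -55039 - 410 = -55449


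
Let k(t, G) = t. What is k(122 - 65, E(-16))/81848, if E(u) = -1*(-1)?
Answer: 57/81848 ≈ 0.00069641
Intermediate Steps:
E(u) = 1
k(122 - 65, E(-16))/81848 = (122 - 65)/81848 = 57*(1/81848) = 57/81848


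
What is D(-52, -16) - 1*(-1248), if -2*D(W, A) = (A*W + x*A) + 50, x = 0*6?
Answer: 807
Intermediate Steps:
x = 0
D(W, A) = -25 - A*W/2 (D(W, A) = -((A*W + 0*A) + 50)/2 = -((A*W + 0) + 50)/2 = -(A*W + 50)/2 = -(50 + A*W)/2 = -25 - A*W/2)
D(-52, -16) - 1*(-1248) = (-25 - ½*(-16)*(-52)) - 1*(-1248) = (-25 - 416) + 1248 = -441 + 1248 = 807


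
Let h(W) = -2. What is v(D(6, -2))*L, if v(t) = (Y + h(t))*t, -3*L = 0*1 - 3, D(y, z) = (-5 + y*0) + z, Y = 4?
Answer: -14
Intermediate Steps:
D(y, z) = -5 + z (D(y, z) = (-5 + 0) + z = -5 + z)
L = 1 (L = -(0*1 - 3)/3 = -(0 - 3)/3 = -⅓*(-3) = 1)
v(t) = 2*t (v(t) = (4 - 2)*t = 2*t)
v(D(6, -2))*L = (2*(-5 - 2))*1 = (2*(-7))*1 = -14*1 = -14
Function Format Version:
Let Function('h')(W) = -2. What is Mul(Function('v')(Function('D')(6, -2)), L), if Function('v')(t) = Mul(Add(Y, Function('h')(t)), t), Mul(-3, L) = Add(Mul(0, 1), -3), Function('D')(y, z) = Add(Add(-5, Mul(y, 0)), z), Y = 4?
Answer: -14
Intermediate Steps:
Function('D')(y, z) = Add(-5, z) (Function('D')(y, z) = Add(Add(-5, 0), z) = Add(-5, z))
L = 1 (L = Mul(Rational(-1, 3), Add(Mul(0, 1), -3)) = Mul(Rational(-1, 3), Add(0, -3)) = Mul(Rational(-1, 3), -3) = 1)
Function('v')(t) = Mul(2, t) (Function('v')(t) = Mul(Add(4, -2), t) = Mul(2, t))
Mul(Function('v')(Function('D')(6, -2)), L) = Mul(Mul(2, Add(-5, -2)), 1) = Mul(Mul(2, -7), 1) = Mul(-14, 1) = -14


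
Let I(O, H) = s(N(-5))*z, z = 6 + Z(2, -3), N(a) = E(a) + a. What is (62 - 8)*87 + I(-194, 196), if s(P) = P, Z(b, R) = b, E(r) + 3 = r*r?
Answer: 4834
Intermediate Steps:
E(r) = -3 + r**2 (E(r) = -3 + r*r = -3 + r**2)
N(a) = -3 + a + a**2 (N(a) = (-3 + a**2) + a = -3 + a + a**2)
z = 8 (z = 6 + 2 = 8)
I(O, H) = 136 (I(O, H) = (-3 - 5 + (-5)**2)*8 = (-3 - 5 + 25)*8 = 17*8 = 136)
(62 - 8)*87 + I(-194, 196) = (62 - 8)*87 + 136 = 54*87 + 136 = 4698 + 136 = 4834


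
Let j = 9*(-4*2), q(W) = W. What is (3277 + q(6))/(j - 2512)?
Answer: -3283/2584 ≈ -1.2705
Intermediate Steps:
j = -72 (j = 9*(-8) = -72)
(3277 + q(6))/(j - 2512) = (3277 + 6)/(-72 - 2512) = 3283/(-2584) = 3283*(-1/2584) = -3283/2584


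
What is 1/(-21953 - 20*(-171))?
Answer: -1/18533 ≈ -5.3958e-5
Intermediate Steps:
1/(-21953 - 20*(-171)) = 1/(-21953 + 3420) = 1/(-18533) = -1/18533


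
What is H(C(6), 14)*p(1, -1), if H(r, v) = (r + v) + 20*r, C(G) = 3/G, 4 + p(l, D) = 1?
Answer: -147/2 ≈ -73.500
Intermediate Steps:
p(l, D) = -3 (p(l, D) = -4 + 1 = -3)
H(r, v) = v + 21*r
H(C(6), 14)*p(1, -1) = (14 + 21*(3/6))*(-3) = (14 + 21*(3*(1/6)))*(-3) = (14 + 21*(1/2))*(-3) = (14 + 21/2)*(-3) = (49/2)*(-3) = -147/2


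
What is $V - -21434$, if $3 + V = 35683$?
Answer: $57114$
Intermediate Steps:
$V = 35680$ ($V = -3 + 35683 = 35680$)
$V - -21434 = 35680 - -21434 = 35680 + 21434 = 57114$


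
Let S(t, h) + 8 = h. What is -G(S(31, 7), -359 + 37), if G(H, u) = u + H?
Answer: 323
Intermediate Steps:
S(t, h) = -8 + h
G(H, u) = H + u
-G(S(31, 7), -359 + 37) = -((-8 + 7) + (-359 + 37)) = -(-1 - 322) = -1*(-323) = 323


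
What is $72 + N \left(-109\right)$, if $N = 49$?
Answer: $-5269$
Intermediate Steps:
$72 + N \left(-109\right) = 72 + 49 \left(-109\right) = 72 - 5341 = -5269$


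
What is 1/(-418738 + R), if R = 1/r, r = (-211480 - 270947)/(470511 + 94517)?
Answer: -482427/202011082154 ≈ -2.3881e-6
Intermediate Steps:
r = -482427/565028 ≈ -0.85381
R = -565028/482427 (R = 1/(-482427/565028) = -565028/482427 ≈ -1.1712)
1/(-418738 + R) = 1/(-418738 - 565028/482427) = 1/(-202011082154/482427) = -482427/202011082154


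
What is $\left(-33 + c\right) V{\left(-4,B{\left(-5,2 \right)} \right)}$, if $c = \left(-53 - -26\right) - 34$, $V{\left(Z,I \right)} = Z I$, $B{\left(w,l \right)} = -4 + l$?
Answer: $-752$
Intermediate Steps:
$V{\left(Z,I \right)} = I Z$
$c = -61$ ($c = \left(-53 + 26\right) - 34 = -27 - 34 = -61$)
$\left(-33 + c\right) V{\left(-4,B{\left(-5,2 \right)} \right)} = \left(-33 - 61\right) \left(-4 + 2\right) \left(-4\right) = - 94 \left(\left(-2\right) \left(-4\right)\right) = \left(-94\right) 8 = -752$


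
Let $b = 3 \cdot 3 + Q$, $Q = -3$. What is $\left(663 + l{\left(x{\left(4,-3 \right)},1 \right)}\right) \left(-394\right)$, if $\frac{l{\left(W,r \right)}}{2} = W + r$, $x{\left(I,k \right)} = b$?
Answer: $-266738$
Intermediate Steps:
$b = 6$ ($b = 3 \cdot 3 - 3 = 9 - 3 = 6$)
$x{\left(I,k \right)} = 6$
$l{\left(W,r \right)} = 2 W + 2 r$ ($l{\left(W,r \right)} = 2 \left(W + r\right) = 2 W + 2 r$)
$\left(663 + l{\left(x{\left(4,-3 \right)},1 \right)}\right) \left(-394\right) = \left(663 + \left(2 \cdot 6 + 2 \cdot 1\right)\right) \left(-394\right) = \left(663 + \left(12 + 2\right)\right) \left(-394\right) = \left(663 + 14\right) \left(-394\right) = 677 \left(-394\right) = -266738$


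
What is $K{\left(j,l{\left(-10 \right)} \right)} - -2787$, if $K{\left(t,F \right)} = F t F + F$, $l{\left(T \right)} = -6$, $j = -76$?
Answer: $45$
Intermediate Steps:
$K{\left(t,F \right)} = F + t F^{2}$ ($K{\left(t,F \right)} = t F^{2} + F = F + t F^{2}$)
$K{\left(j,l{\left(-10 \right)} \right)} - -2787 = - 6 \left(1 - -456\right) - -2787 = - 6 \left(1 + 456\right) + 2787 = \left(-6\right) 457 + 2787 = -2742 + 2787 = 45$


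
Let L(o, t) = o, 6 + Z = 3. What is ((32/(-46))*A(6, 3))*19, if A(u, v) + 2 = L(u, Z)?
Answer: -1216/23 ≈ -52.870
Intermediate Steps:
Z = -3 (Z = -6 + 3 = -3)
A(u, v) = -2 + u
((32/(-46))*A(6, 3))*19 = ((32/(-46))*(-2 + 6))*19 = ((32*(-1/46))*4)*19 = -16/23*4*19 = -64/23*19 = -1216/23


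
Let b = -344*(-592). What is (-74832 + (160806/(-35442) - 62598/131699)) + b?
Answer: 100207991603003/777945993 ≈ 1.2881e+5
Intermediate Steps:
b = 203648
(-74832 + (160806/(-35442) - 62598/131699)) + b = (-74832 + (160806/(-35442) - 62598/131699)) + 203648 = (-74832 + (160806*(-1/35442) - 62598*1/131699)) + 203648 = (-74832 + (-26801/5907 - 62598/131699)) + 203648 = (-74832 - 3899431285/777945993) + 203648 = -58219153979461/777945993 + 203648 = 100207991603003/777945993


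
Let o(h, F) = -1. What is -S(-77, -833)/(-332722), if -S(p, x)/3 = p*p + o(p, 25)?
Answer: -684/12797 ≈ -0.053450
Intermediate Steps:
S(p, x) = 3 - 3*p**2 (S(p, x) = -3*(p*p - 1) = -3*(p**2 - 1) = -3*(-1 + p**2) = 3 - 3*p**2)
-S(-77, -833)/(-332722) = -(3 - 3*(-77)**2)/(-332722) = -(3 - 3*5929)*(-1/332722) = -(3 - 17787)*(-1/332722) = -1*(-17784)*(-1/332722) = 17784*(-1/332722) = -684/12797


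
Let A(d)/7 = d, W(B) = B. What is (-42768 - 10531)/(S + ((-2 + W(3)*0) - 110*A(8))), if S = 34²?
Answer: 53299/5006 ≈ 10.647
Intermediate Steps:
S = 1156
A(d) = 7*d
(-42768 - 10531)/(S + ((-2 + W(3)*0) - 110*A(8))) = (-42768 - 10531)/(1156 + ((-2 + 3*0) - 770*8)) = -53299/(1156 + ((-2 + 0) - 110*56)) = -53299/(1156 + (-2 - 6160)) = -53299/(1156 - 6162) = -53299/(-5006) = -53299*(-1/5006) = 53299/5006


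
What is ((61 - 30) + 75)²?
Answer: 11236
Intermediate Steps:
((61 - 30) + 75)² = (31 + 75)² = 106² = 11236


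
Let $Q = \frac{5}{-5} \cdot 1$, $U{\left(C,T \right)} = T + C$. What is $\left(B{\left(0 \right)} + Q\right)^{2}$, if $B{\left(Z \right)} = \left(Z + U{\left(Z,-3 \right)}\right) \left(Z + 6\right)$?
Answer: $361$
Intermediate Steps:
$U{\left(C,T \right)} = C + T$
$B{\left(Z \right)} = \left(-3 + 2 Z\right) \left(6 + Z\right)$ ($B{\left(Z \right)} = \left(Z + \left(Z - 3\right)\right) \left(Z + 6\right) = \left(Z + \left(-3 + Z\right)\right) \left(6 + Z\right) = \left(-3 + 2 Z\right) \left(6 + Z\right)$)
$Q = -1$ ($Q = 5 \left(- \frac{1}{5}\right) 1 = \left(-1\right) 1 = -1$)
$\left(B{\left(0 \right)} + Q\right)^{2} = \left(\left(-18 + 2 \cdot 0^{2} + 9 \cdot 0\right) - 1\right)^{2} = \left(\left(-18 + 2 \cdot 0 + 0\right) - 1\right)^{2} = \left(\left(-18 + 0 + 0\right) - 1\right)^{2} = \left(-18 - 1\right)^{2} = \left(-19\right)^{2} = 361$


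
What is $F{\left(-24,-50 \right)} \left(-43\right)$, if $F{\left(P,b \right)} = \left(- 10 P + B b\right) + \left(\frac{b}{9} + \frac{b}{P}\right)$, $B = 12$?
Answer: $\frac{562655}{36} \approx 15629.0$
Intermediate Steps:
$F{\left(P,b \right)} = - 10 P + \frac{109 b}{9} + \frac{b}{P}$ ($F{\left(P,b \right)} = \left(- 10 P + 12 b\right) + \left(\frac{b}{9} + \frac{b}{P}\right) = - 10 P + \frac{109 b}{9} + \frac{b}{P}$)
$F{\left(-24,-50 \right)} \left(-43\right) = \left(\left(-10\right) \left(-24\right) + \frac{109}{9} \left(-50\right) - \frac{50}{-24}\right) \left(-43\right) = \left(240 - \frac{5450}{9} - - \frac{25}{12}\right) \left(-43\right) = \left(240 - \frac{5450}{9} + \frac{25}{12}\right) \left(-43\right) = \left(- \frac{13085}{36}\right) \left(-43\right) = \frac{562655}{36}$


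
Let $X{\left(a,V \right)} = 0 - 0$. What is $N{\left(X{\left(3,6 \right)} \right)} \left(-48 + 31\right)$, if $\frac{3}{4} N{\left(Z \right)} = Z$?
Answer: $0$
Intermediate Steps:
$X{\left(a,V \right)} = 0$ ($X{\left(a,V \right)} = 0 + 0 = 0$)
$N{\left(Z \right)} = \frac{4 Z}{3}$
$N{\left(X{\left(3,6 \right)} \right)} \left(-48 + 31\right) = \frac{4}{3} \cdot 0 \left(-48 + 31\right) = 0 \left(-17\right) = 0$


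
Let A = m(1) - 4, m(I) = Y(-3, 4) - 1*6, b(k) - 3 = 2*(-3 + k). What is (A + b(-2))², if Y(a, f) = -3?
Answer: 400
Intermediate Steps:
b(k) = -3 + 2*k (b(k) = 3 + 2*(-3 + k) = 3 + (-6 + 2*k) = -3 + 2*k)
m(I) = -9 (m(I) = -3 - 1*6 = -3 - 6 = -9)
A = -13 (A = -9 - 4 = -13)
(A + b(-2))² = (-13 + (-3 + 2*(-2)))² = (-13 + (-3 - 4))² = (-13 - 7)² = (-20)² = 400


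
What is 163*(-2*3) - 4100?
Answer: -5078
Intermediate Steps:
163*(-2*3) - 4100 = 163*(-6) - 4100 = -978 - 4100 = -5078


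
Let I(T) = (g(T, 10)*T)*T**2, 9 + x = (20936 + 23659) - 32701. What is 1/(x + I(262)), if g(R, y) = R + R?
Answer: 1/9424009357 ≈ 1.0611e-10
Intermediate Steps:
x = 11885 (x = -9 + ((20936 + 23659) - 32701) = -9 + (44595 - 32701) = -9 + 11894 = 11885)
g(R, y) = 2*R
I(T) = 2*T**4 (I(T) = ((2*T)*T)*T**2 = (2*T**2)*T**2 = 2*T**4)
1/(x + I(262)) = 1/(11885 + 2*262**4) = 1/(11885 + 2*4711998736) = 1/(11885 + 9423997472) = 1/9424009357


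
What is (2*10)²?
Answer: 400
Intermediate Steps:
(2*10)² = 20² = 400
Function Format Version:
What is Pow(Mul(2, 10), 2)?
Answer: 400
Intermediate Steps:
Pow(Mul(2, 10), 2) = Pow(20, 2) = 400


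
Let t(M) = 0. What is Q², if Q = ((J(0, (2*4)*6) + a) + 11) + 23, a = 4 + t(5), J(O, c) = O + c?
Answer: 7396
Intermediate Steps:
a = 4 (a = 4 + 0 = 4)
Q = 86 (Q = (((0 + (2*4)*6) + 4) + 11) + 23 = (((0 + 8*6) + 4) + 11) + 23 = (((0 + 48) + 4) + 11) + 23 = ((48 + 4) + 11) + 23 = (52 + 11) + 23 = 63 + 23 = 86)
Q² = 86² = 7396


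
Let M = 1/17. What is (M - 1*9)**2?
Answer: 23104/289 ≈ 79.945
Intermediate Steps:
M = 1/17 ≈ 0.058824
(M - 1*9)**2 = (1/17 - 1*9)**2 = (1/17 - 9)**2 = (-152/17)**2 = 23104/289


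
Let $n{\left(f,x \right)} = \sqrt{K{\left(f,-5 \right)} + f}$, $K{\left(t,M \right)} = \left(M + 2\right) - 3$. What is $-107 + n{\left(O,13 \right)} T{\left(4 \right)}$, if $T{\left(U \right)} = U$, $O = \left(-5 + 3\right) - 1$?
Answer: $-107 + 12 i \approx -107.0 + 12.0 i$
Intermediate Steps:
$O = -3$ ($O = -2 - 1 = -3$)
$K{\left(t,M \right)} = -1 + M$ ($K{\left(t,M \right)} = \left(2 + M\right) - 3 = -1 + M$)
$n{\left(f,x \right)} = \sqrt{-6 + f}$ ($n{\left(f,x \right)} = \sqrt{\left(-1 - 5\right) + f} = \sqrt{-6 + f}$)
$-107 + n{\left(O,13 \right)} T{\left(4 \right)} = -107 + \sqrt{-6 - 3} \cdot 4 = -107 + \sqrt{-9} \cdot 4 = -107 + 3 i 4 = -107 + 12 i$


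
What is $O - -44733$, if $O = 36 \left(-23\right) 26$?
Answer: $23205$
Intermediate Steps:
$O = -21528$ ($O = \left(-828\right) 26 = -21528$)
$O - -44733 = -21528 - -44733 = -21528 + 44733 = 23205$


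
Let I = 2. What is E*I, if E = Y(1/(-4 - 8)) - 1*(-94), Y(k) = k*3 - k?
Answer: 563/3 ≈ 187.67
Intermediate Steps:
Y(k) = 2*k (Y(k) = 3*k - k = 2*k)
E = 563/6 (E = 2/(-4 - 8) - 1*(-94) = 2/(-12) + 94 = 2*(-1/12) + 94 = -⅙ + 94 = 563/6 ≈ 93.833)
E*I = (563/6)*2 = 563/3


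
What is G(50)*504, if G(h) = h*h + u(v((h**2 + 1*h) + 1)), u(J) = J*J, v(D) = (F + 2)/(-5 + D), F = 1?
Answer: 2041866541134/1620529 ≈ 1.2600e+6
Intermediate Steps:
v(D) = 3/(-5 + D) (v(D) = (1 + 2)/(-5 + D) = 3/(-5 + D))
u(J) = J**2
G(h) = h**2 + 9/(-4 + h + h**2)**2 (G(h) = h*h + (3/(-5 + ((h**2 + 1*h) + 1)))**2 = h**2 + (3/(-5 + ((h**2 + h) + 1)))**2 = h**2 + (3/(-5 + ((h + h**2) + 1)))**2 = h**2 + (3/(-5 + (1 + h + h**2)))**2 = h**2 + (3/(-4 + h + h**2))**2 = h**2 + 9/(-4 + h + h**2)**2)
G(50)*504 = (50**2 + 9/(-4 + 50 + 50**2)**2)*504 = (2500 + 9/(-4 + 50 + 2500)**2)*504 = (2500 + 9/2546**2)*504 = (2500 + 9*(1/6482116))*504 = (2500 + 9/6482116)*504 = (16205290009/6482116)*504 = 2041866541134/1620529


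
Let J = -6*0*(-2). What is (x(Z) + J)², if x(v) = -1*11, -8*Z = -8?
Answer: 121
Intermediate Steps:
Z = 1 (Z = -⅛*(-8) = 1)
x(v) = -11
J = 0 (J = 0*(-2) = 0)
(x(Z) + J)² = (-11 + 0)² = (-11)² = 121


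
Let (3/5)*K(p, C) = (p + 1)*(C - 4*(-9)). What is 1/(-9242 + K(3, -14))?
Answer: -3/27286 ≈ -0.00010995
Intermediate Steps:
K(p, C) = 5*(1 + p)*(36 + C)/3 (K(p, C) = 5*((p + 1)*(C - 4*(-9)))/3 = 5*((1 + p)*(C + 36))/3 = 5*((1 + p)*(36 + C))/3 = 5*(1 + p)*(36 + C)/3)
1/(-9242 + K(3, -14)) = 1/(-9242 + (60 + 60*3 + (5/3)*(-14) + (5/3)*(-14)*3)) = 1/(-9242 + (60 + 180 - 70/3 - 70)) = 1/(-9242 + 440/3) = 1/(-27286/3) = -3/27286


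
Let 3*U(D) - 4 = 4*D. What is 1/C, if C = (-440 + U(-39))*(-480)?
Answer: 1/235520 ≈ 4.2459e-6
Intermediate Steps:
U(D) = 4/3 + 4*D/3 (U(D) = 4/3 + (4*D)/3 = 4/3 + 4*D/3)
C = 235520 (C = (-440 + (4/3 + (4/3)*(-39)))*(-480) = (-440 + (4/3 - 52))*(-480) = (-440 - 152/3)*(-480) = -1472/3*(-480) = 235520)
1/C = 1/235520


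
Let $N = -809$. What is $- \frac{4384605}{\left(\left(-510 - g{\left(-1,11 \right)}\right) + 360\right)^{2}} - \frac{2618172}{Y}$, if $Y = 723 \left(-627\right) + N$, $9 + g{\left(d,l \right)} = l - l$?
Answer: $- \frac{323188131853}{1504759755} \approx -214.78$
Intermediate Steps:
$g{\left(d,l \right)} = -9$ ($g{\left(d,l \right)} = -9 + \left(l - l\right) = -9 + 0 = -9$)
$Y = -454130$ ($Y = 723 \left(-627\right) - 809 = -453321 - 809 = -454130$)
$- \frac{4384605}{\left(\left(-510 - g{\left(-1,11 \right)}\right) + 360\right)^{2}} - \frac{2618172}{Y} = - \frac{4384605}{\left(\left(-510 - -9\right) + 360\right)^{2}} - \frac{2618172}{-454130} = - \frac{4384605}{\left(\left(-510 + 9\right) + 360\right)^{2}} - - \frac{1309086}{227065} = - \frac{4384605}{\left(-501 + 360\right)^{2}} + \frac{1309086}{227065} = - \frac{4384605}{\left(-141\right)^{2}} + \frac{1309086}{227065} = - \frac{4384605}{19881} + \frac{1309086}{227065} = \left(-4384605\right) \frac{1}{19881} + \frac{1309086}{227065} = - \frac{1461535}{6627} + \frac{1309086}{227065} = - \frac{323188131853}{1504759755}$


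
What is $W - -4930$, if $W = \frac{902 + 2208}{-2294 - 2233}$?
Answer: $\frac{22315000}{4527} \approx 4929.3$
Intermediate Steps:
$W = - \frac{3110}{4527}$ ($W = \frac{3110}{-4527} = 3110 \left(- \frac{1}{4527}\right) = - \frac{3110}{4527} \approx -0.68699$)
$W - -4930 = - \frac{3110}{4527} - -4930 = - \frac{3110}{4527} + 4930 = \frac{22315000}{4527}$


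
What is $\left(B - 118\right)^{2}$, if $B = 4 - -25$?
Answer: $7921$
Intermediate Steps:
$B = 29$ ($B = 4 + 25 = 29$)
$\left(B - 118\right)^{2} = \left(29 - 118\right)^{2} = \left(-89\right)^{2} = 7921$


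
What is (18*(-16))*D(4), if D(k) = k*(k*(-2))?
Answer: 9216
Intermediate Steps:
D(k) = -2*k² (D(k) = k*(-2*k) = -2*k²)
(18*(-16))*D(4) = (18*(-16))*(-2*4²) = -(-576)*16 = -288*(-32) = 9216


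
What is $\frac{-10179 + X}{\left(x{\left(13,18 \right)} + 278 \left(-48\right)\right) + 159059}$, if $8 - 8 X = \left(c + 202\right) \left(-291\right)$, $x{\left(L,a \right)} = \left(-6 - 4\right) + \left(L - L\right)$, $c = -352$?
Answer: $- \frac{2719}{25340} \approx -0.1073$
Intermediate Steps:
$x{\left(L,a \right)} = -10$ ($x{\left(L,a \right)} = -10 + 0 = -10$)
$X = - \frac{21821}{4}$ ($X = 1 - \frac{\left(-352 + 202\right) \left(-291\right)}{8} = 1 - \frac{\left(-150\right) \left(-291\right)}{8} = 1 - \frac{21825}{4} = - \frac{21821}{4} \approx -5455.3$)
$\frac{-10179 + X}{\left(x{\left(13,18 \right)} + 278 \left(-48\right)\right) + 159059} = \frac{-10179 - \frac{21821}{4}}{\left(-10 + 278 \left(-48\right)\right) + 159059} = - \frac{62537}{4 \left(\left(-10 - 13344\right) + 159059\right)} = - \frac{62537}{4 \left(-13354 + 159059\right)} = - \frac{62537}{4 \cdot 145705} = \left(- \frac{62537}{4}\right) \frac{1}{145705} = - \frac{2719}{25340}$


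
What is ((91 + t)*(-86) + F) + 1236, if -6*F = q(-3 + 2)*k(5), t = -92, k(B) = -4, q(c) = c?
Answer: 3964/3 ≈ 1321.3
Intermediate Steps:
F = -⅔ (F = -(-3 + 2)*(-4)/6 = -(-1)*(-4)/6 = -⅙*4 = -⅔ ≈ -0.66667)
((91 + t)*(-86) + F) + 1236 = ((91 - 92)*(-86) - ⅔) + 1236 = (-1*(-86) - ⅔) + 1236 = (86 - ⅔) + 1236 = 256/3 + 1236 = 3964/3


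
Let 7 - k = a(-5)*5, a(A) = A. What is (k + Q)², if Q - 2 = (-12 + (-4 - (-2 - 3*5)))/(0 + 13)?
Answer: 196249/169 ≈ 1161.2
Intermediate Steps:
Q = 27/13 (Q = 2 + (-12 + (-4 - (-2 - 3*5)))/(0 + 13) = 2 + (-12 + (-4 - (-2 - 15)))/13 = 2 + (-12 + (-4 - 1*(-17)))*(1/13) = 2 + (-12 + (-4 + 17))*(1/13) = 2 + (-12 + 13)*(1/13) = 2 + 1*(1/13) = 2 + 1/13 = 27/13 ≈ 2.0769)
k = 32 (k = 7 - (-5)*5 = 7 - 1*(-25) = 7 + 25 = 32)
(k + Q)² = (32 + 27/13)² = (443/13)² = 196249/169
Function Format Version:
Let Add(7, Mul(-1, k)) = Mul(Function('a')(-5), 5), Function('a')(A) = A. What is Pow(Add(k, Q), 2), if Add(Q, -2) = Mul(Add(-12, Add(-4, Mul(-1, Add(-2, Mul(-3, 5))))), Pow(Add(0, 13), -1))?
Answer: Rational(196249, 169) ≈ 1161.2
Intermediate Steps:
Q = Rational(27, 13) (Q = Add(2, Mul(Add(-12, Add(-4, Mul(-1, Add(-2, Mul(-3, 5))))), Pow(Add(0, 13), -1))) = Add(2, Mul(Add(-12, Add(-4, Mul(-1, Add(-2, -15)))), Pow(13, -1))) = Add(2, Mul(Add(-12, Add(-4, Mul(-1, -17))), Rational(1, 13))) = Add(2, Mul(Add(-12, Add(-4, 17)), Rational(1, 13))) = Add(2, Mul(Add(-12, 13), Rational(1, 13))) = Add(2, Mul(1, Rational(1, 13))) = Add(2, Rational(1, 13)) = Rational(27, 13) ≈ 2.0769)
k = 32 (k = Add(7, Mul(-1, Mul(-5, 5))) = Add(7, Mul(-1, -25)) = Add(7, 25) = 32)
Pow(Add(k, Q), 2) = Pow(Add(32, Rational(27, 13)), 2) = Pow(Rational(443, 13), 2) = Rational(196249, 169)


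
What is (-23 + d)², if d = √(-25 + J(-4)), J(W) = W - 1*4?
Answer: (23 - I*√33)² ≈ 496.0 - 264.25*I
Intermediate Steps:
J(W) = -4 + W (J(W) = W - 4 = -4 + W)
d = I*√33 (d = √(-25 + (-4 - 4)) = √(-25 - 8) = √(-33) = I*√33 ≈ 5.7446*I)
(-23 + d)² = (-23 + I*√33)²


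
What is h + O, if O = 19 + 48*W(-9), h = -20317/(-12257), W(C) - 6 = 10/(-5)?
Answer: 2606544/12257 ≈ 212.66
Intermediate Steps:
W(C) = 4 (W(C) = 6 + 10/(-5) = 6 + 10*(-⅕) = 6 - 2 = 4)
h = 20317/12257 (h = -20317*(-1/12257) = 20317/12257 ≈ 1.6576)
O = 211 (O = 19 + 48*4 = 19 + 192 = 211)
h + O = 20317/12257 + 211 = 2606544/12257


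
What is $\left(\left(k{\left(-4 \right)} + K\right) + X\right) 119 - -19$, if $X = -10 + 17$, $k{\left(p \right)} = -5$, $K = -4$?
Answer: $-219$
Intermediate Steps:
$X = 7$
$\left(\left(k{\left(-4 \right)} + K\right) + X\right) 119 - -19 = \left(\left(-5 - 4\right) + 7\right) 119 - -19 = \left(-9 + 7\right) 119 + 19 = \left(-2\right) 119 + 19 = -238 + 19 = -219$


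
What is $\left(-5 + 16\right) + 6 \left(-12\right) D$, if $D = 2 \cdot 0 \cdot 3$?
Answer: $11$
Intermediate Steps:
$D = 0$ ($D = 0 \cdot 3 = 0$)
$\left(-5 + 16\right) + 6 \left(-12\right) D = \left(-5 + 16\right) + 6 \left(-12\right) 0 = 11 - 0 = 11 + 0 = 11$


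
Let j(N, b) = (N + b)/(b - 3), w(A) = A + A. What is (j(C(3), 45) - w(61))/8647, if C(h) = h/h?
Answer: -2539/181587 ≈ -0.013982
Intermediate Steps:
C(h) = 1
w(A) = 2*A
j(N, b) = (N + b)/(-3 + b)
(j(C(3), 45) - w(61))/8647 = ((1 + 45)/(-3 + 45) - 2*61)/8647 = (46/42 - 1*122)*(1/8647) = ((1/42)*46 - 122)*(1/8647) = (23/21 - 122)*(1/8647) = -2539/21*1/8647 = -2539/181587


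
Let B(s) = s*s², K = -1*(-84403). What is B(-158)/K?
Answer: -3944312/84403 ≈ -46.732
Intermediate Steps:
K = 84403
B(s) = s³
B(-158)/K = (-158)³/84403 = -3944312*1/84403 = -3944312/84403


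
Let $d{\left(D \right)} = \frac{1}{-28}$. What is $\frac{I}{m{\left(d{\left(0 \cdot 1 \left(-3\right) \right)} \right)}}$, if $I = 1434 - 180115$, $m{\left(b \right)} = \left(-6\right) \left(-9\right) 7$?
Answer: $- \frac{178681}{378} \approx -472.7$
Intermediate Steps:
$d{\left(D \right)} = - \frac{1}{28}$
$m{\left(b \right)} = 378$ ($m{\left(b \right)} = 54 \cdot 7 = 378$)
$I = -178681$ ($I = 1434 - 180115 = -178681$)
$\frac{I}{m{\left(d{\left(0 \cdot 1 \left(-3\right) \right)} \right)}} = - \frac{178681}{378}$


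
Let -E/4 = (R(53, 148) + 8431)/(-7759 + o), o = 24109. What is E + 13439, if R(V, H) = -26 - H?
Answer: 109847311/8175 ≈ 13437.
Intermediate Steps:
E = -16514/8175 (E = -4*((-26 - 1*148) + 8431)/(-7759 + 24109) = -4*((-26 - 148) + 8431)/16350 = -4*(-174 + 8431)/16350 = -33028/16350 = -4*8257/16350 = -16514/8175 ≈ -2.0201)
E + 13439 = -16514/8175 + 13439 = 109847311/8175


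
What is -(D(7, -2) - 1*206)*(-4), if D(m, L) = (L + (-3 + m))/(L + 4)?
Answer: -820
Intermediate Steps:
D(m, L) = (-3 + L + m)/(4 + L)
-(D(7, -2) - 1*206)*(-4) = -((-3 - 2 + 7)/(4 - 2) - 1*206)*(-4) = -(2/2 - 206)*(-4) = -((½)*2 - 206)*(-4) = -(1 - 206)*(-4) = -1*(-205)*(-4) = 205*(-4) = -820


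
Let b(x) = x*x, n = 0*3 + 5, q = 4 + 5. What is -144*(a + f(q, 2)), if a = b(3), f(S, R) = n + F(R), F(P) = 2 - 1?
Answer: -2160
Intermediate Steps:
q = 9
n = 5 (n = 0 + 5 = 5)
F(P) = 1
b(x) = x**2
f(S, R) = 6 (f(S, R) = 5 + 1 = 6)
a = 9 (a = 3**2 = 9)
-144*(a + f(q, 2)) = -144*(9 + 6) = -144*15 = -2160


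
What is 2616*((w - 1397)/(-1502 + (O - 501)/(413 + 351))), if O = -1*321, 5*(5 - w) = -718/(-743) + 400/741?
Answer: 1276703595856672/526865850875 ≈ 2423.2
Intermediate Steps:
w = 12934837/2752815 (w = 5 - (-718/(-743) + 400/741)/5 = 5 - (-718*(-1/743) + 400*(1/741))/5 = 5 - (718/743 + 400/741)/5 = 5 - ⅕*829238/550563 = 5 - 829238/2752815 = 12934837/2752815 ≈ 4.6988)
O = -321
2616*((w - 1397)/(-1502 + (O - 501)/(413 + 351))) = 2616*((12934837/2752815 - 1397)/(-1502 + (-321 - 501)/(413 + 351))) = 2616*(-3832747718/(2752815*(-1502 - 822/764))) = 2616*(-3832747718/(2752815*(-1502 - 822*1/764))) = 2616*(-3832747718/(2752815*(-1502 - 411/382))) = 2616*(-3832747718/(2752815*(-574175/382))) = 2616*(-3832747718/2752815*(-382/574175)) = 2616*(1464109628276/1580597552625) = 1276703595856672/526865850875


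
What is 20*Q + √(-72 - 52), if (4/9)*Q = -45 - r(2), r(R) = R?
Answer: -2115 + 2*I*√31 ≈ -2115.0 + 11.136*I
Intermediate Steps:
Q = -423/4 (Q = 9*(-45 - 1*2)/4 = 9*(-45 - 2)/4 = (9/4)*(-47) = -423/4 ≈ -105.75)
20*Q + √(-72 - 52) = 20*(-423/4) + √(-72 - 52) = -2115 + √(-124) = -2115 + 2*I*√31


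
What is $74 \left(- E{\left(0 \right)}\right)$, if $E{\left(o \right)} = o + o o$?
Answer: $0$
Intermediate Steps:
$E{\left(o \right)} = o + o^{2}$
$74 \left(- E{\left(0 \right)}\right) = 74 \left(- 0 \left(1 + 0\right)\right) = 74 \left(- 0 \cdot 1\right) = 74 \left(\left(-1\right) 0\right) = 74 \cdot 0 = 0$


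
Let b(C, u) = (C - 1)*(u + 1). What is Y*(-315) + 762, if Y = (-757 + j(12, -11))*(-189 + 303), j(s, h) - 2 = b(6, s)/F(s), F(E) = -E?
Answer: 54614649/2 ≈ 2.7307e+7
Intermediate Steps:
b(C, u) = (1 + u)*(-1 + C) (b(C, u) = (-1 + C)*(1 + u) = (1 + u)*(-1 + C))
j(s, h) = 2 - (5 + 5*s)/s (j(s, h) = 2 + (-1 + 6 - s + 6*s)/((-s)) = 2 + (5 + 5*s)*(-1/s) = 2 - (5 + 5*s)/s)
Y = -173375/2 (Y = (-757 + (-3 - 5/12))*(-189 + 303) = (-757 + (-3 - 5*1/12))*114 = (-757 + (-3 - 5/12))*114 = (-757 - 41/12)*114 = -9125/12*114 = -173375/2 ≈ -86688.)
Y*(-315) + 762 = -173375/2*(-315) + 762 = 54613125/2 + 762 = 54614649/2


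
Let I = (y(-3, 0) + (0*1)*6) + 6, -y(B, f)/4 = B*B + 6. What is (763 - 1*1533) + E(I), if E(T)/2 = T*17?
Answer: -2606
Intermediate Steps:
y(B, f) = -24 - 4*B² (y(B, f) = -4*(B*B + 6) = -4*(B² + 6) = -4*(6 + B²) = -24 - 4*B²)
I = -54 (I = ((-24 - 4*(-3)²) + (0*1)*6) + 6 = ((-24 - 4*9) + 0*6) + 6 = ((-24 - 36) + 0) + 6 = (-60 + 0) + 6 = -60 + 6 = -54)
E(T) = 34*T (E(T) = 2*(T*17) = 2*(17*T) = 34*T)
(763 - 1*1533) + E(I) = (763 - 1*1533) + 34*(-54) = (763 - 1533) - 1836 = -770 - 1836 = -2606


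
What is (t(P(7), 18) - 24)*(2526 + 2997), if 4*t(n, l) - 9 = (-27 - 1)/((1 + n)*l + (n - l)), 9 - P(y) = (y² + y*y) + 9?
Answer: -9127941/76 ≈ -1.2010e+5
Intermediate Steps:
P(y) = -2*y² (P(y) = 9 - ((y² + y*y) + 9) = 9 - ((y² + y²) + 9) = 9 - (2*y² + 9) = 9 - (9 + 2*y²) = 9 + (-9 - 2*y²) = -2*y²)
t(n, l) = 9/4 - 7/(n - l + l*(1 + n)) (t(n, l) = 9/4 + ((-27 - 1)/((1 + n)*l + (n - l)))/4 = 9/4 + (-28/(l*(1 + n) + (n - l)))/4 = 9/4 + (-28/(n - l + l*(1 + n)))/4 = 9/4 - 7/(n - l + l*(1 + n)))
(t(P(7), 18) - 24)*(2526 + 2997) = ((-28 + 9*(-2*7²) + 9*18*(-2*7²))/(4*((-2*7²))*(1 + 18)) - 24)*(2526 + 2997) = ((¼)*(-28 + 9*(-2*49) + 9*18*(-2*49))/(-2*49*19) - 24)*5523 = ((¼)*(1/19)*(-28 + 9*(-98) + 9*18*(-98))/(-98) - 24)*5523 = ((¼)*(-1/98)*(1/19)*(-28 - 882 - 15876) - 24)*5523 = ((¼)*(-1/98)*(1/19)*(-16786) - 24)*5523 = (1199/532 - 24)*5523 = -11569/532*5523 = -9127941/76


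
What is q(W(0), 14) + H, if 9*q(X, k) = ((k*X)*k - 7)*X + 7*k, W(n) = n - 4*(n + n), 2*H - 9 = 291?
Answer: 1448/9 ≈ 160.89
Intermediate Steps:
H = 150 (H = 9/2 + (½)*291 = 9/2 + 291/2 = 150)
W(n) = -7*n (W(n) = n - 4*2*n = n - 8*n = -7*n)
q(X, k) = 7*k/9 + X*(-7 + X*k²)/9 (q(X, k) = (((k*X)*k - 7)*X + 7*k)/9 = (((X*k)*k - 7)*X + 7*k)/9 = ((X*k² - 7)*X + 7*k)/9 = ((-7 + X*k²)*X + 7*k)/9 = (X*(-7 + X*k²) + 7*k)/9 = (7*k + X*(-7 + X*k²))/9 = 7*k/9 + X*(-7 + X*k²)/9)
q(W(0), 14) + H = (-(-49)*0/9 + (7/9)*14 + (⅑)*(-7*0)²*14²) + 150 = (-7/9*0 + 98/9 + (⅑)*0²*196) + 150 = (0 + 98/9 + (⅑)*0*196) + 150 = (0 + 98/9 + 0) + 150 = 98/9 + 150 = 1448/9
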